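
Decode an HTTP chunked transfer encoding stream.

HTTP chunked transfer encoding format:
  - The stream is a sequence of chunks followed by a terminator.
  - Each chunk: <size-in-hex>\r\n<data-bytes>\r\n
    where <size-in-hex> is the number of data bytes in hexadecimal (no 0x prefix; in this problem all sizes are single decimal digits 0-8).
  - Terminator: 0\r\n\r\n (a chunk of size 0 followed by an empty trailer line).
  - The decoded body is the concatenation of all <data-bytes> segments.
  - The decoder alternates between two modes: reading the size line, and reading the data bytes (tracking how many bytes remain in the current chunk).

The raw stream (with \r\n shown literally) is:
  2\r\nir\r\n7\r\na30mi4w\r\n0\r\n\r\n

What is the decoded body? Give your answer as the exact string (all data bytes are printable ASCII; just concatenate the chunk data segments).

Chunk 1: stream[0..1]='2' size=0x2=2, data at stream[3..5]='ir' -> body[0..2], body so far='ir'
Chunk 2: stream[7..8]='7' size=0x7=7, data at stream[10..17]='a30mi4w' -> body[2..9], body so far='ira30mi4w'
Chunk 3: stream[19..20]='0' size=0 (terminator). Final body='ira30mi4w' (9 bytes)

Answer: ira30mi4w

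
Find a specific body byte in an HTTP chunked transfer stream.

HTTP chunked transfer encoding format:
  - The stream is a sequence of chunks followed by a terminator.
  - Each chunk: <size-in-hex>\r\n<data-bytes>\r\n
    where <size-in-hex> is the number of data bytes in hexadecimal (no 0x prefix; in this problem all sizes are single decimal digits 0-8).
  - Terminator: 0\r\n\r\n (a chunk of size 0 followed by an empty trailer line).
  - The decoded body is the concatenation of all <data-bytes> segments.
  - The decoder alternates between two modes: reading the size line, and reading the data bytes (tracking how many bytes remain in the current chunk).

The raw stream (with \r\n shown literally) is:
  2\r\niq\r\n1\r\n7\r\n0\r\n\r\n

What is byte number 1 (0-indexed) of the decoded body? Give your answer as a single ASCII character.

Answer: q

Derivation:
Chunk 1: stream[0..1]='2' size=0x2=2, data at stream[3..5]='iq' -> body[0..2], body so far='iq'
Chunk 2: stream[7..8]='1' size=0x1=1, data at stream[10..11]='7' -> body[2..3], body so far='iq7'
Chunk 3: stream[13..14]='0' size=0 (terminator). Final body='iq7' (3 bytes)
Body byte 1 = 'q'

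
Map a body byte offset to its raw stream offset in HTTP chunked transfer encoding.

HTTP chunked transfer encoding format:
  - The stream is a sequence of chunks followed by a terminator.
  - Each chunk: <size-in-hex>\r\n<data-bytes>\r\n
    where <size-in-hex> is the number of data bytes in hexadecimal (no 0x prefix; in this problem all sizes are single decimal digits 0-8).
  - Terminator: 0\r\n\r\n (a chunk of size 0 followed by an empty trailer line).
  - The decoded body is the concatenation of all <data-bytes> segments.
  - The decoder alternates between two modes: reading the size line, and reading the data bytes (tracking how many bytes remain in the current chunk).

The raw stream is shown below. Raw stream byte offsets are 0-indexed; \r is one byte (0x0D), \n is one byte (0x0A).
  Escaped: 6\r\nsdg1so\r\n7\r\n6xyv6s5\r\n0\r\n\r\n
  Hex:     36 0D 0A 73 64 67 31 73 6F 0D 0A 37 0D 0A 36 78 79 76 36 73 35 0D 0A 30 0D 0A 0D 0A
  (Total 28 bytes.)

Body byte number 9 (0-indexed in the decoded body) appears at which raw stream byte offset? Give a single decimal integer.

Chunk 1: stream[0..1]='6' size=0x6=6, data at stream[3..9]='sdg1so' -> body[0..6], body so far='sdg1so'
Chunk 2: stream[11..12]='7' size=0x7=7, data at stream[14..21]='6xyv6s5' -> body[6..13], body so far='sdg1so6xyv6s5'
Chunk 3: stream[23..24]='0' size=0 (terminator). Final body='sdg1so6xyv6s5' (13 bytes)
Body byte 9 at stream offset 17

Answer: 17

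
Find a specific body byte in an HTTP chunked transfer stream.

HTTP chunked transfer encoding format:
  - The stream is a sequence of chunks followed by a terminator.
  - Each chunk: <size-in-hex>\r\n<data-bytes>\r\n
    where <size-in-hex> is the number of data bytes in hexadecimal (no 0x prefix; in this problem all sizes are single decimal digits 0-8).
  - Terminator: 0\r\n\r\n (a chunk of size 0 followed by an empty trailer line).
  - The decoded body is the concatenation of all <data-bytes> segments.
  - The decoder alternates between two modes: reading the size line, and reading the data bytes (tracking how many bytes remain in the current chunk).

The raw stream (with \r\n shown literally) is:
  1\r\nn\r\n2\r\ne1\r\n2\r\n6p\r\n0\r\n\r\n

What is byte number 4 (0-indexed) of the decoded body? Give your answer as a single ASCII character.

Answer: p

Derivation:
Chunk 1: stream[0..1]='1' size=0x1=1, data at stream[3..4]='n' -> body[0..1], body so far='n'
Chunk 2: stream[6..7]='2' size=0x2=2, data at stream[9..11]='e1' -> body[1..3], body so far='ne1'
Chunk 3: stream[13..14]='2' size=0x2=2, data at stream[16..18]='6p' -> body[3..5], body so far='ne16p'
Chunk 4: stream[20..21]='0' size=0 (terminator). Final body='ne16p' (5 bytes)
Body byte 4 = 'p'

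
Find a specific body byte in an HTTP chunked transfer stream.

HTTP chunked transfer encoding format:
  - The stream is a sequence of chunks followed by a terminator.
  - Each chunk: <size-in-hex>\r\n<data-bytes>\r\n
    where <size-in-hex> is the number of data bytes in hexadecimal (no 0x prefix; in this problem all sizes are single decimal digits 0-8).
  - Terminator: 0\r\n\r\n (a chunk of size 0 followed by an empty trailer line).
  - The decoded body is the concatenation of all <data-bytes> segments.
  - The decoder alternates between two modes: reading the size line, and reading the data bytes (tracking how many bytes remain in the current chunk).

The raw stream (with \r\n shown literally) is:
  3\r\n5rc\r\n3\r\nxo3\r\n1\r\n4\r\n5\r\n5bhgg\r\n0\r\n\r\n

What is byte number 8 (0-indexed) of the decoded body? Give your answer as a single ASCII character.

Chunk 1: stream[0..1]='3' size=0x3=3, data at stream[3..6]='5rc' -> body[0..3], body so far='5rc'
Chunk 2: stream[8..9]='3' size=0x3=3, data at stream[11..14]='xo3' -> body[3..6], body so far='5rcxo3'
Chunk 3: stream[16..17]='1' size=0x1=1, data at stream[19..20]='4' -> body[6..7], body so far='5rcxo34'
Chunk 4: stream[22..23]='5' size=0x5=5, data at stream[25..30]='5bhgg' -> body[7..12], body so far='5rcxo345bhgg'
Chunk 5: stream[32..33]='0' size=0 (terminator). Final body='5rcxo345bhgg' (12 bytes)
Body byte 8 = 'b'

Answer: b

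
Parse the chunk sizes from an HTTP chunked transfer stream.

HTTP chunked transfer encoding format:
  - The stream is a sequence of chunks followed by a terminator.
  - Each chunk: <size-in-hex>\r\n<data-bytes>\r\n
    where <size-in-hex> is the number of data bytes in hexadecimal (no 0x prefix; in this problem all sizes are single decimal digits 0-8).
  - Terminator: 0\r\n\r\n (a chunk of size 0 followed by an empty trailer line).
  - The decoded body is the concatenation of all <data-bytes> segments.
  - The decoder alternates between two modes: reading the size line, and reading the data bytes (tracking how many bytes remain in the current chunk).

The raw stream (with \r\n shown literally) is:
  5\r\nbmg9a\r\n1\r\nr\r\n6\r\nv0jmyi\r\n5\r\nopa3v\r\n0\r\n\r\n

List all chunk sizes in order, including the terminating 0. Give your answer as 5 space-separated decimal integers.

Chunk 1: stream[0..1]='5' size=0x5=5, data at stream[3..8]='bmg9a' -> body[0..5], body so far='bmg9a'
Chunk 2: stream[10..11]='1' size=0x1=1, data at stream[13..14]='r' -> body[5..6], body so far='bmg9ar'
Chunk 3: stream[16..17]='6' size=0x6=6, data at stream[19..25]='v0jmyi' -> body[6..12], body so far='bmg9arv0jmyi'
Chunk 4: stream[27..28]='5' size=0x5=5, data at stream[30..35]='opa3v' -> body[12..17], body so far='bmg9arv0jmyiopa3v'
Chunk 5: stream[37..38]='0' size=0 (terminator). Final body='bmg9arv0jmyiopa3v' (17 bytes)

Answer: 5 1 6 5 0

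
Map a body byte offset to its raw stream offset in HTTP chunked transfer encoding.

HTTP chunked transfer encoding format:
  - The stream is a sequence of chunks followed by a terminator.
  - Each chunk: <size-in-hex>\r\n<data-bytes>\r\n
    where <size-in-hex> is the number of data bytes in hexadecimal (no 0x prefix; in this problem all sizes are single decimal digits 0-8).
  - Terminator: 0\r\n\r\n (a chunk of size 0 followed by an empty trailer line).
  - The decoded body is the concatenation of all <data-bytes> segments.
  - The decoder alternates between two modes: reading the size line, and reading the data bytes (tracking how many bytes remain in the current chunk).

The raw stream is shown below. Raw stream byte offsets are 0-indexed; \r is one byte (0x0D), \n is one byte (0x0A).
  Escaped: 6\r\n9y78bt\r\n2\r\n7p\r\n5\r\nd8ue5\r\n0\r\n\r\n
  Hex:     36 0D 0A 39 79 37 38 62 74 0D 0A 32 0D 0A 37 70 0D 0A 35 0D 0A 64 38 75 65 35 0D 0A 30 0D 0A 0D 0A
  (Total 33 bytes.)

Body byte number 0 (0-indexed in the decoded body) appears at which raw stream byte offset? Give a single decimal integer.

Chunk 1: stream[0..1]='6' size=0x6=6, data at stream[3..9]='9y78bt' -> body[0..6], body so far='9y78bt'
Chunk 2: stream[11..12]='2' size=0x2=2, data at stream[14..16]='7p' -> body[6..8], body so far='9y78bt7p'
Chunk 3: stream[18..19]='5' size=0x5=5, data at stream[21..26]='d8ue5' -> body[8..13], body so far='9y78bt7pd8ue5'
Chunk 4: stream[28..29]='0' size=0 (terminator). Final body='9y78bt7pd8ue5' (13 bytes)
Body byte 0 at stream offset 3

Answer: 3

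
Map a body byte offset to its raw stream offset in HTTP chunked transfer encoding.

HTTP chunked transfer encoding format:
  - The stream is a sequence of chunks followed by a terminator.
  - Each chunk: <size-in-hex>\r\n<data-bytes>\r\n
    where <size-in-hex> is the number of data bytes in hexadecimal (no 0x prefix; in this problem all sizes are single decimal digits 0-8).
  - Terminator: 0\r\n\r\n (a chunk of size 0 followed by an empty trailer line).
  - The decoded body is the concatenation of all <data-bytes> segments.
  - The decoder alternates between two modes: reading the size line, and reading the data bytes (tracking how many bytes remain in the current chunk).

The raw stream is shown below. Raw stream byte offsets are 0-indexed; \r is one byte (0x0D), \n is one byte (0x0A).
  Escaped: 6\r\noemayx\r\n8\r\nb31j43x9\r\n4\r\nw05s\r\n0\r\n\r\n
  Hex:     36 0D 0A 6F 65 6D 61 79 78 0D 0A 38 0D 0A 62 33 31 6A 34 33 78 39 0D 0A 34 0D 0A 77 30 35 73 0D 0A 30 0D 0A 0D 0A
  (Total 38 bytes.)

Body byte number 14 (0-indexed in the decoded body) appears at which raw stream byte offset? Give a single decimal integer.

Chunk 1: stream[0..1]='6' size=0x6=6, data at stream[3..9]='oemayx' -> body[0..6], body so far='oemayx'
Chunk 2: stream[11..12]='8' size=0x8=8, data at stream[14..22]='b31j43x9' -> body[6..14], body so far='oemayxb31j43x9'
Chunk 3: stream[24..25]='4' size=0x4=4, data at stream[27..31]='w05s' -> body[14..18], body so far='oemayxb31j43x9w05s'
Chunk 4: stream[33..34]='0' size=0 (terminator). Final body='oemayxb31j43x9w05s' (18 bytes)
Body byte 14 at stream offset 27

Answer: 27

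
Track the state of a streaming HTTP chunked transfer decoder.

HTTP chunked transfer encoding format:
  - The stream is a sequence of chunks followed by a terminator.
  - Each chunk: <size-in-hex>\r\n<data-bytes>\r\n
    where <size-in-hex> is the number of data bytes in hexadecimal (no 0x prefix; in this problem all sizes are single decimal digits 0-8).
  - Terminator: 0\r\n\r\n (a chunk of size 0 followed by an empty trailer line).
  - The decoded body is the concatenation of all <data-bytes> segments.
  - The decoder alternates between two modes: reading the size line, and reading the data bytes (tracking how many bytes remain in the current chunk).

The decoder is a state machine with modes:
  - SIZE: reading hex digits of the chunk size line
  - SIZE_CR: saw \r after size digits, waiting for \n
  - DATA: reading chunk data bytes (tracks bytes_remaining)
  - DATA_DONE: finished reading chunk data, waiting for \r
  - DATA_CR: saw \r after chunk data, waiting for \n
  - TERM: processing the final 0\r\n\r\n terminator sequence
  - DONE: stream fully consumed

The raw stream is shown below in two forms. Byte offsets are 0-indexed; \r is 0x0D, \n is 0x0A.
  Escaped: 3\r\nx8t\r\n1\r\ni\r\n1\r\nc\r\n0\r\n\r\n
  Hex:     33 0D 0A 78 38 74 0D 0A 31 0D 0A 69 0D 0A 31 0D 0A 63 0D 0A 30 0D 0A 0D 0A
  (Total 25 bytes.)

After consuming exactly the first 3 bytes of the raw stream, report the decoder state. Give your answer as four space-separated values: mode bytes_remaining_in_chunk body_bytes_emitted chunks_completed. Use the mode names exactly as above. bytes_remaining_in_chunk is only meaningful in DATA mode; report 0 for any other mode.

Byte 0 = '3': mode=SIZE remaining=0 emitted=0 chunks_done=0
Byte 1 = 0x0D: mode=SIZE_CR remaining=0 emitted=0 chunks_done=0
Byte 2 = 0x0A: mode=DATA remaining=3 emitted=0 chunks_done=0

Answer: DATA 3 0 0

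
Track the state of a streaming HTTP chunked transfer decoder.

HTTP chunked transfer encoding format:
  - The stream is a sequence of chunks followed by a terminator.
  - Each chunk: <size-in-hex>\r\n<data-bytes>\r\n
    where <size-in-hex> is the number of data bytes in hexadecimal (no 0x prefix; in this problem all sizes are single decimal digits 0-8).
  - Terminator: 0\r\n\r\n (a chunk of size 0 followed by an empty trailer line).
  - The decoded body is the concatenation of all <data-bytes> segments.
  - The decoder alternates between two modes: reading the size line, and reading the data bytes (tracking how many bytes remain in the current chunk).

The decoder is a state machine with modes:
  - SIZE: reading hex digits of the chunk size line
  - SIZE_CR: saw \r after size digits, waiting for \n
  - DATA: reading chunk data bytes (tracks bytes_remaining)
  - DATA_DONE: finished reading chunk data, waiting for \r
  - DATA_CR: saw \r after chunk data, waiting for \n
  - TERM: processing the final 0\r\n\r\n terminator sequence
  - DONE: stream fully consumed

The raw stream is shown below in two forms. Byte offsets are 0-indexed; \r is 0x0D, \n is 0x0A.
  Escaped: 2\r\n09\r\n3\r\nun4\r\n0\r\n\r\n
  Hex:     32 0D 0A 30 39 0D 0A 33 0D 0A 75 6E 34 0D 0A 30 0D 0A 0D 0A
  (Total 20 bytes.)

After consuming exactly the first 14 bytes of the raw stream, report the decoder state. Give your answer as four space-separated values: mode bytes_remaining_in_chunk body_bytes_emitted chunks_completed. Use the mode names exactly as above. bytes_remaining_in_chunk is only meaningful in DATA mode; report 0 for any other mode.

Byte 0 = '2': mode=SIZE remaining=0 emitted=0 chunks_done=0
Byte 1 = 0x0D: mode=SIZE_CR remaining=0 emitted=0 chunks_done=0
Byte 2 = 0x0A: mode=DATA remaining=2 emitted=0 chunks_done=0
Byte 3 = '0': mode=DATA remaining=1 emitted=1 chunks_done=0
Byte 4 = '9': mode=DATA_DONE remaining=0 emitted=2 chunks_done=0
Byte 5 = 0x0D: mode=DATA_CR remaining=0 emitted=2 chunks_done=0
Byte 6 = 0x0A: mode=SIZE remaining=0 emitted=2 chunks_done=1
Byte 7 = '3': mode=SIZE remaining=0 emitted=2 chunks_done=1
Byte 8 = 0x0D: mode=SIZE_CR remaining=0 emitted=2 chunks_done=1
Byte 9 = 0x0A: mode=DATA remaining=3 emitted=2 chunks_done=1
Byte 10 = 'u': mode=DATA remaining=2 emitted=3 chunks_done=1
Byte 11 = 'n': mode=DATA remaining=1 emitted=4 chunks_done=1
Byte 12 = '4': mode=DATA_DONE remaining=0 emitted=5 chunks_done=1
Byte 13 = 0x0D: mode=DATA_CR remaining=0 emitted=5 chunks_done=1

Answer: DATA_CR 0 5 1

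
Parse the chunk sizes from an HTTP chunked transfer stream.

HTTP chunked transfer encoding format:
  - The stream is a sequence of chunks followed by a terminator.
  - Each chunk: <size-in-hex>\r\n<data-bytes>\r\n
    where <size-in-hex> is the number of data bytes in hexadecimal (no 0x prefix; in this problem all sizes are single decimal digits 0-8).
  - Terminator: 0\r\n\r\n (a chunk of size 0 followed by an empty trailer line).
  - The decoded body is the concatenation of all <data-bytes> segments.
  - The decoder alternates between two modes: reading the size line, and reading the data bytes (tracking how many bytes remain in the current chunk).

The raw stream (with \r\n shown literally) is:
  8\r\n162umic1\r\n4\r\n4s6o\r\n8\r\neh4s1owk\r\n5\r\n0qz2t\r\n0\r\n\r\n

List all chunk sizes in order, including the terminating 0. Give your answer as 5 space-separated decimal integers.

Answer: 8 4 8 5 0

Derivation:
Chunk 1: stream[0..1]='8' size=0x8=8, data at stream[3..11]='162umic1' -> body[0..8], body so far='162umic1'
Chunk 2: stream[13..14]='4' size=0x4=4, data at stream[16..20]='4s6o' -> body[8..12], body so far='162umic14s6o'
Chunk 3: stream[22..23]='8' size=0x8=8, data at stream[25..33]='eh4s1owk' -> body[12..20], body so far='162umic14s6oeh4s1owk'
Chunk 4: stream[35..36]='5' size=0x5=5, data at stream[38..43]='0qz2t' -> body[20..25], body so far='162umic14s6oeh4s1owk0qz2t'
Chunk 5: stream[45..46]='0' size=0 (terminator). Final body='162umic14s6oeh4s1owk0qz2t' (25 bytes)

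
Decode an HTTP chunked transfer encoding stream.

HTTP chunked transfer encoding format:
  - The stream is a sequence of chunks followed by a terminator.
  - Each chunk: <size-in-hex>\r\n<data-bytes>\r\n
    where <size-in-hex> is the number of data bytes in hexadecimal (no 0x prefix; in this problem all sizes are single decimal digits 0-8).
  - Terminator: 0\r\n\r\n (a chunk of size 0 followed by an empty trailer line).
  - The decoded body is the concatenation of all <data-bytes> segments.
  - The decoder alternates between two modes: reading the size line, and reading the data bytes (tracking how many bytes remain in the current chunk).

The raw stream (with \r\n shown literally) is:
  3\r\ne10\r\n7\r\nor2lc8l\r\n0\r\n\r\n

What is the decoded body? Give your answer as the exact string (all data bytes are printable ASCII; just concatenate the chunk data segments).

Answer: e10or2lc8l

Derivation:
Chunk 1: stream[0..1]='3' size=0x3=3, data at stream[3..6]='e10' -> body[0..3], body so far='e10'
Chunk 2: stream[8..9]='7' size=0x7=7, data at stream[11..18]='or2lc8l' -> body[3..10], body so far='e10or2lc8l'
Chunk 3: stream[20..21]='0' size=0 (terminator). Final body='e10or2lc8l' (10 bytes)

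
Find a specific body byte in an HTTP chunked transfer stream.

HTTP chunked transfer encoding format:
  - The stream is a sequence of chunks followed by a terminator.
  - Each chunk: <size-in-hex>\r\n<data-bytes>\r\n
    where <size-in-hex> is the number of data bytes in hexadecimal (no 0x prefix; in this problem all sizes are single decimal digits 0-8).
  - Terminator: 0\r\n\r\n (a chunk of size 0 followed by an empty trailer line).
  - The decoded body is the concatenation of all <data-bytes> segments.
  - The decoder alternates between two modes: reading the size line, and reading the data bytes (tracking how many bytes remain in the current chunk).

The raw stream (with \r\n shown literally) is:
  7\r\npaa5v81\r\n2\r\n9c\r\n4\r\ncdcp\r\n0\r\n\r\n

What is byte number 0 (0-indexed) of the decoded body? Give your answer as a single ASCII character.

Answer: p

Derivation:
Chunk 1: stream[0..1]='7' size=0x7=7, data at stream[3..10]='paa5v81' -> body[0..7], body so far='paa5v81'
Chunk 2: stream[12..13]='2' size=0x2=2, data at stream[15..17]='9c' -> body[7..9], body so far='paa5v819c'
Chunk 3: stream[19..20]='4' size=0x4=4, data at stream[22..26]='cdcp' -> body[9..13], body so far='paa5v819ccdcp'
Chunk 4: stream[28..29]='0' size=0 (terminator). Final body='paa5v819ccdcp' (13 bytes)
Body byte 0 = 'p'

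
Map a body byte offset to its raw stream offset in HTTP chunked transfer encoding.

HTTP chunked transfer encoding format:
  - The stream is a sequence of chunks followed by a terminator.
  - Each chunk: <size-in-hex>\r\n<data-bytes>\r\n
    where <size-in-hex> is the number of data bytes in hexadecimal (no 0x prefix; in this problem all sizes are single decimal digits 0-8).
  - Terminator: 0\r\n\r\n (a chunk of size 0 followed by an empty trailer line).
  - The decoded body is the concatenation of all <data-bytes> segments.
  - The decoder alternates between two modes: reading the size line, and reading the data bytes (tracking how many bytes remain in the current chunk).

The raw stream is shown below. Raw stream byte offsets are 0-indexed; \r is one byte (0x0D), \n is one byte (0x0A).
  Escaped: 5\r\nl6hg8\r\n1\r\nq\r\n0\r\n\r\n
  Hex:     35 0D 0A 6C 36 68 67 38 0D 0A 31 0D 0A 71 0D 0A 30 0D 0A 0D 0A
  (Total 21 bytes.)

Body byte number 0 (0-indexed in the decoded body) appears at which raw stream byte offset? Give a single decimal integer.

Chunk 1: stream[0..1]='5' size=0x5=5, data at stream[3..8]='l6hg8' -> body[0..5], body so far='l6hg8'
Chunk 2: stream[10..11]='1' size=0x1=1, data at stream[13..14]='q' -> body[5..6], body so far='l6hg8q'
Chunk 3: stream[16..17]='0' size=0 (terminator). Final body='l6hg8q' (6 bytes)
Body byte 0 at stream offset 3

Answer: 3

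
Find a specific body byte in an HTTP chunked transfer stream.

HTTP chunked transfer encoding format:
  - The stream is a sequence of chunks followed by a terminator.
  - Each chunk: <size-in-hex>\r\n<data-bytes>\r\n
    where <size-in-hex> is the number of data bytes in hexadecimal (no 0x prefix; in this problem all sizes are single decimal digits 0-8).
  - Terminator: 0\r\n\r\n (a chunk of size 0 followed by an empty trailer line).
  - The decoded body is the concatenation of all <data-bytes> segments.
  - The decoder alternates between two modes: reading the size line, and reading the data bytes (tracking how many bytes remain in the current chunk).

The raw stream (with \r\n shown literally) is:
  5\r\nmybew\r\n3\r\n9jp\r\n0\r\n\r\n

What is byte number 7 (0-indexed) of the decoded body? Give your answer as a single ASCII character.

Chunk 1: stream[0..1]='5' size=0x5=5, data at stream[3..8]='mybew' -> body[0..5], body so far='mybew'
Chunk 2: stream[10..11]='3' size=0x3=3, data at stream[13..16]='9jp' -> body[5..8], body so far='mybew9jp'
Chunk 3: stream[18..19]='0' size=0 (terminator). Final body='mybew9jp' (8 bytes)
Body byte 7 = 'p'

Answer: p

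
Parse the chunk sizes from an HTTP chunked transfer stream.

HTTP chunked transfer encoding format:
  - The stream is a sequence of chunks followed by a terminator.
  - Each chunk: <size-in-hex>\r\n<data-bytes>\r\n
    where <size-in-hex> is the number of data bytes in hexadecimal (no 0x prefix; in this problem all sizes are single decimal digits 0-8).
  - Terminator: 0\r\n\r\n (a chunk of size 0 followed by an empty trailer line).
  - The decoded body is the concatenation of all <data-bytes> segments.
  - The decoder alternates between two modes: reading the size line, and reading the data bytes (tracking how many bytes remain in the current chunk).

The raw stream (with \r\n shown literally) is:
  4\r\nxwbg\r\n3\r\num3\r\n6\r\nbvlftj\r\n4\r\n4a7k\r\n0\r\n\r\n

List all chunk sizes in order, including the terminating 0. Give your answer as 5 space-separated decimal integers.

Answer: 4 3 6 4 0

Derivation:
Chunk 1: stream[0..1]='4' size=0x4=4, data at stream[3..7]='xwbg' -> body[0..4], body so far='xwbg'
Chunk 2: stream[9..10]='3' size=0x3=3, data at stream[12..15]='um3' -> body[4..7], body so far='xwbgum3'
Chunk 3: stream[17..18]='6' size=0x6=6, data at stream[20..26]='bvlftj' -> body[7..13], body so far='xwbgum3bvlftj'
Chunk 4: stream[28..29]='4' size=0x4=4, data at stream[31..35]='4a7k' -> body[13..17], body so far='xwbgum3bvlftj4a7k'
Chunk 5: stream[37..38]='0' size=0 (terminator). Final body='xwbgum3bvlftj4a7k' (17 bytes)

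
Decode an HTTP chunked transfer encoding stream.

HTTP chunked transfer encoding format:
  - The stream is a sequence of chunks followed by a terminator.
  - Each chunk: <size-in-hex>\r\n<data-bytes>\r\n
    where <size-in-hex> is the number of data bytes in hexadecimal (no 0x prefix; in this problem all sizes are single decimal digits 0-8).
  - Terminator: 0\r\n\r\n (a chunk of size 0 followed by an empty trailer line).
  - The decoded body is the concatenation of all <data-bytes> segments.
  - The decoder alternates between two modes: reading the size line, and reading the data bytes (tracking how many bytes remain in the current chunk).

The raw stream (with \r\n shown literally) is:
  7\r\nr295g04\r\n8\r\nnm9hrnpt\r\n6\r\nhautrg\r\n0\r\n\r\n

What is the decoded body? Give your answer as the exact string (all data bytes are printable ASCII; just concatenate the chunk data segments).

Answer: r295g04nm9hrnpthautrg

Derivation:
Chunk 1: stream[0..1]='7' size=0x7=7, data at stream[3..10]='r295g04' -> body[0..7], body so far='r295g04'
Chunk 2: stream[12..13]='8' size=0x8=8, data at stream[15..23]='nm9hrnpt' -> body[7..15], body so far='r295g04nm9hrnpt'
Chunk 3: stream[25..26]='6' size=0x6=6, data at stream[28..34]='hautrg' -> body[15..21], body so far='r295g04nm9hrnpthautrg'
Chunk 4: stream[36..37]='0' size=0 (terminator). Final body='r295g04nm9hrnpthautrg' (21 bytes)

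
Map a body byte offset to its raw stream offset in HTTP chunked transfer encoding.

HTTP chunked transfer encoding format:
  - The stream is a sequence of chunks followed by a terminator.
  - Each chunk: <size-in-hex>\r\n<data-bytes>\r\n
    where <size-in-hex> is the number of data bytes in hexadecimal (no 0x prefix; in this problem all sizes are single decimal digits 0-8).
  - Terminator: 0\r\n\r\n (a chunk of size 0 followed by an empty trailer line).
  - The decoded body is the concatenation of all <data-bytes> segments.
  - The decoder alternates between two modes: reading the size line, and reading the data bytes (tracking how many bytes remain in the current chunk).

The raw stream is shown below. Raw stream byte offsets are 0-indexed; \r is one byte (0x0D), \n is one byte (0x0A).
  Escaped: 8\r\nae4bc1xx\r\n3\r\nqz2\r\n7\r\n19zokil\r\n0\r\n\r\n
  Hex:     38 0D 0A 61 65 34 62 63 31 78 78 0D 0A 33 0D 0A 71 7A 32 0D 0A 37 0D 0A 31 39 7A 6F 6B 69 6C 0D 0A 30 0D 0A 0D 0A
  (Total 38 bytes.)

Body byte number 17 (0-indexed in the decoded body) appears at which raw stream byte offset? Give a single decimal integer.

Chunk 1: stream[0..1]='8' size=0x8=8, data at stream[3..11]='ae4bc1xx' -> body[0..8], body so far='ae4bc1xx'
Chunk 2: stream[13..14]='3' size=0x3=3, data at stream[16..19]='qz2' -> body[8..11], body so far='ae4bc1xxqz2'
Chunk 3: stream[21..22]='7' size=0x7=7, data at stream[24..31]='19zokil' -> body[11..18], body so far='ae4bc1xxqz219zokil'
Chunk 4: stream[33..34]='0' size=0 (terminator). Final body='ae4bc1xxqz219zokil' (18 bytes)
Body byte 17 at stream offset 30

Answer: 30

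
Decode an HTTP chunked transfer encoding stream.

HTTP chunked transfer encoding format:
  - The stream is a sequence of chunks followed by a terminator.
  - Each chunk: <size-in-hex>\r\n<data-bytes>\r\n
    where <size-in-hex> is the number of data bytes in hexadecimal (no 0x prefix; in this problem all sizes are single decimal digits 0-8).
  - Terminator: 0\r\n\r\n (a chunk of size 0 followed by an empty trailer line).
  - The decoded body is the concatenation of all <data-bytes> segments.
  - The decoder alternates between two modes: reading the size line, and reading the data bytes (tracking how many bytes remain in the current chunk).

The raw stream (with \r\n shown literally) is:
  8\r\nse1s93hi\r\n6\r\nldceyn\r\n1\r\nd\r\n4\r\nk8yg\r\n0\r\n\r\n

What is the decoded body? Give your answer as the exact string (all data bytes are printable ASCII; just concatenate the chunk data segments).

Chunk 1: stream[0..1]='8' size=0x8=8, data at stream[3..11]='se1s93hi' -> body[0..8], body so far='se1s93hi'
Chunk 2: stream[13..14]='6' size=0x6=6, data at stream[16..22]='ldceyn' -> body[8..14], body so far='se1s93hildceyn'
Chunk 3: stream[24..25]='1' size=0x1=1, data at stream[27..28]='d' -> body[14..15], body so far='se1s93hildceynd'
Chunk 4: stream[30..31]='4' size=0x4=4, data at stream[33..37]='k8yg' -> body[15..19], body so far='se1s93hildceyndk8yg'
Chunk 5: stream[39..40]='0' size=0 (terminator). Final body='se1s93hildceyndk8yg' (19 bytes)

Answer: se1s93hildceyndk8yg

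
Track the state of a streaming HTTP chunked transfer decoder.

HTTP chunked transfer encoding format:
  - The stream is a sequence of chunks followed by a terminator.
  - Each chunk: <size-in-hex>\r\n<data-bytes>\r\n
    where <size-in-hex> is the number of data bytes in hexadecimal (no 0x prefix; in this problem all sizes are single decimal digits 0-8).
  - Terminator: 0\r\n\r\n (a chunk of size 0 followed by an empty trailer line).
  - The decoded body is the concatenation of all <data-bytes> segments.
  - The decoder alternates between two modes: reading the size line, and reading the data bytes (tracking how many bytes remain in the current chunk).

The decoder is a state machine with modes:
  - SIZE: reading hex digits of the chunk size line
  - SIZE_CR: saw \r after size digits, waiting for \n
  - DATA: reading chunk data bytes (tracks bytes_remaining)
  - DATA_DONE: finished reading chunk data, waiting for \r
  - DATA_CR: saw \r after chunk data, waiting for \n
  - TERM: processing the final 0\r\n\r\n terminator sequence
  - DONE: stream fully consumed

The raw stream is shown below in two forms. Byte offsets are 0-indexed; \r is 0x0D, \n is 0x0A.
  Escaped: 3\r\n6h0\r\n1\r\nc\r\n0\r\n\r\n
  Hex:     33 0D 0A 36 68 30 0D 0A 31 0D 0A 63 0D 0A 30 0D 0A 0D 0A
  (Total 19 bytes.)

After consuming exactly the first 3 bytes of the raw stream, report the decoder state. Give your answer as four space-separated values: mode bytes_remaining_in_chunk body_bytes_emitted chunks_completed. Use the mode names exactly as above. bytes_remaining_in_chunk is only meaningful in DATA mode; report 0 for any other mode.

Answer: DATA 3 0 0

Derivation:
Byte 0 = '3': mode=SIZE remaining=0 emitted=0 chunks_done=0
Byte 1 = 0x0D: mode=SIZE_CR remaining=0 emitted=0 chunks_done=0
Byte 2 = 0x0A: mode=DATA remaining=3 emitted=0 chunks_done=0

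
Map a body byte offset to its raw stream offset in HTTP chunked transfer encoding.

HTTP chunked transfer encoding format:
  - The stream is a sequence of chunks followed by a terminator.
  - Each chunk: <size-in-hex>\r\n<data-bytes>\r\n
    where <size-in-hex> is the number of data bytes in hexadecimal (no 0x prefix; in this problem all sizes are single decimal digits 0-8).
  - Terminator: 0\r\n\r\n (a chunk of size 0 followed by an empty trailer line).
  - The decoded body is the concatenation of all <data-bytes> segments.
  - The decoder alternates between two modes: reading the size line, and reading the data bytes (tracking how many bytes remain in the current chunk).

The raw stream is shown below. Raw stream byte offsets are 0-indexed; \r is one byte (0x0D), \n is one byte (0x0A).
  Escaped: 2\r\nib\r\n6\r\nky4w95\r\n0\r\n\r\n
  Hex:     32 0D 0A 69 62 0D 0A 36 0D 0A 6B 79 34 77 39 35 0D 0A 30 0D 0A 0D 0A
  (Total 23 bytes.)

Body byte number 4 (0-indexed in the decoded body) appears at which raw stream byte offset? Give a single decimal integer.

Answer: 12

Derivation:
Chunk 1: stream[0..1]='2' size=0x2=2, data at stream[3..5]='ib' -> body[0..2], body so far='ib'
Chunk 2: stream[7..8]='6' size=0x6=6, data at stream[10..16]='ky4w95' -> body[2..8], body so far='ibky4w95'
Chunk 3: stream[18..19]='0' size=0 (terminator). Final body='ibky4w95' (8 bytes)
Body byte 4 at stream offset 12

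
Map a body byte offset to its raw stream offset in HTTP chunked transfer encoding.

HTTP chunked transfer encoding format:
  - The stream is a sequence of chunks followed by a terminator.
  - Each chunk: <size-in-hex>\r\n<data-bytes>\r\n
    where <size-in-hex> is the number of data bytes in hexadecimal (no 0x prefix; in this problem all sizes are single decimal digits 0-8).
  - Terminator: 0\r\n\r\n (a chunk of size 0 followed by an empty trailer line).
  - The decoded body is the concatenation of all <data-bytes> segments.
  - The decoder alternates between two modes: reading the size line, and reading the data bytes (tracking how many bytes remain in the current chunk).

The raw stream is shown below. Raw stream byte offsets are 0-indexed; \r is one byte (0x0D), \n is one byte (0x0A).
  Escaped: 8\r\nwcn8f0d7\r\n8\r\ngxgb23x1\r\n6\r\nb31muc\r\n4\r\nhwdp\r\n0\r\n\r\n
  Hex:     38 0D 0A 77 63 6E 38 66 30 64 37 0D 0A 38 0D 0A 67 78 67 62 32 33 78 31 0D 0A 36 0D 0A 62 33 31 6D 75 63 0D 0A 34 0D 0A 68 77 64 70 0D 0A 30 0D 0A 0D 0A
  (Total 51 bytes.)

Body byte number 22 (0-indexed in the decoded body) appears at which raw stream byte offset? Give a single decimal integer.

Chunk 1: stream[0..1]='8' size=0x8=8, data at stream[3..11]='wcn8f0d7' -> body[0..8], body so far='wcn8f0d7'
Chunk 2: stream[13..14]='8' size=0x8=8, data at stream[16..24]='gxgb23x1' -> body[8..16], body so far='wcn8f0d7gxgb23x1'
Chunk 3: stream[26..27]='6' size=0x6=6, data at stream[29..35]='b31muc' -> body[16..22], body so far='wcn8f0d7gxgb23x1b31muc'
Chunk 4: stream[37..38]='4' size=0x4=4, data at stream[40..44]='hwdp' -> body[22..26], body so far='wcn8f0d7gxgb23x1b31muchwdp'
Chunk 5: stream[46..47]='0' size=0 (terminator). Final body='wcn8f0d7gxgb23x1b31muchwdp' (26 bytes)
Body byte 22 at stream offset 40

Answer: 40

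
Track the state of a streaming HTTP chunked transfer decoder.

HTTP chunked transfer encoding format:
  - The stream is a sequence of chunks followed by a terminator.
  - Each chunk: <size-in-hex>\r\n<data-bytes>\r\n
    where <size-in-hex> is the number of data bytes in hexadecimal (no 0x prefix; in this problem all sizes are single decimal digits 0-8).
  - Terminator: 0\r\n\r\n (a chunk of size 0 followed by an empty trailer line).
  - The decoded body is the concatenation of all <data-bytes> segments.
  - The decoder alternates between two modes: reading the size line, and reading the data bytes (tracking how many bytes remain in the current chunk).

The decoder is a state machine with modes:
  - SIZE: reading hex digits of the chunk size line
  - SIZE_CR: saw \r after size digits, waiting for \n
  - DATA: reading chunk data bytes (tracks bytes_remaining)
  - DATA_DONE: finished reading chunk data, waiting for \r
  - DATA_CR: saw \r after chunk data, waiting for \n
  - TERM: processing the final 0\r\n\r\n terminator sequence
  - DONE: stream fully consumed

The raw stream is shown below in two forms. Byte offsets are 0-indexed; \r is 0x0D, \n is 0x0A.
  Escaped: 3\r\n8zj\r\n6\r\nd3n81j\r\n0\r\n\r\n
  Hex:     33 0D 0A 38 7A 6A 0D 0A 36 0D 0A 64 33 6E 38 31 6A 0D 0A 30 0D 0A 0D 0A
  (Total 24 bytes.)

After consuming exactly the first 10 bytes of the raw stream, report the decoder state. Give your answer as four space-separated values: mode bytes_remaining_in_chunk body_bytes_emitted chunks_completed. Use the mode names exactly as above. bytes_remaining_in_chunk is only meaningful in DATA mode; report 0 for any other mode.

Answer: SIZE_CR 0 3 1

Derivation:
Byte 0 = '3': mode=SIZE remaining=0 emitted=0 chunks_done=0
Byte 1 = 0x0D: mode=SIZE_CR remaining=0 emitted=0 chunks_done=0
Byte 2 = 0x0A: mode=DATA remaining=3 emitted=0 chunks_done=0
Byte 3 = '8': mode=DATA remaining=2 emitted=1 chunks_done=0
Byte 4 = 'z': mode=DATA remaining=1 emitted=2 chunks_done=0
Byte 5 = 'j': mode=DATA_DONE remaining=0 emitted=3 chunks_done=0
Byte 6 = 0x0D: mode=DATA_CR remaining=0 emitted=3 chunks_done=0
Byte 7 = 0x0A: mode=SIZE remaining=0 emitted=3 chunks_done=1
Byte 8 = '6': mode=SIZE remaining=0 emitted=3 chunks_done=1
Byte 9 = 0x0D: mode=SIZE_CR remaining=0 emitted=3 chunks_done=1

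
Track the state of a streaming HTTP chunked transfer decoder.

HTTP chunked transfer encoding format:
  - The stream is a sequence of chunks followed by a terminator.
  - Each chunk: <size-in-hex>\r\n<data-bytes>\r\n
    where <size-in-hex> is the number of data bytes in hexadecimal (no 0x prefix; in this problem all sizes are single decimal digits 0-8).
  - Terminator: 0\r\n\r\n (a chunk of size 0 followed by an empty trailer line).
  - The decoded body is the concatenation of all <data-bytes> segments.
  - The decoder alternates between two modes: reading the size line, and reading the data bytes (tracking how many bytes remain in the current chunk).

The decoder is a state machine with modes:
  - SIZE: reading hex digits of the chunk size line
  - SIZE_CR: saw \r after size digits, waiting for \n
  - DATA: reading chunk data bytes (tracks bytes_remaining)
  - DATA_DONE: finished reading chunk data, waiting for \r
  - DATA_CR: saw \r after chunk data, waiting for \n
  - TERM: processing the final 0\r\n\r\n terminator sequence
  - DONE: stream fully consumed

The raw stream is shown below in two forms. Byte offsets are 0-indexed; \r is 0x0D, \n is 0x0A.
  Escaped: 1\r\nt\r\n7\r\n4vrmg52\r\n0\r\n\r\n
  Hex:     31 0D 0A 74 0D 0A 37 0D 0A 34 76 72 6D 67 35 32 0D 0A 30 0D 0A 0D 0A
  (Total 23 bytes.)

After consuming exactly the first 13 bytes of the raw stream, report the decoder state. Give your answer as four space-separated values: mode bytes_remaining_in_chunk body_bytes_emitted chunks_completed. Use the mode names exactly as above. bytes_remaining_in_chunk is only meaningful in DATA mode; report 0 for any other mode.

Byte 0 = '1': mode=SIZE remaining=0 emitted=0 chunks_done=0
Byte 1 = 0x0D: mode=SIZE_CR remaining=0 emitted=0 chunks_done=0
Byte 2 = 0x0A: mode=DATA remaining=1 emitted=0 chunks_done=0
Byte 3 = 't': mode=DATA_DONE remaining=0 emitted=1 chunks_done=0
Byte 4 = 0x0D: mode=DATA_CR remaining=0 emitted=1 chunks_done=0
Byte 5 = 0x0A: mode=SIZE remaining=0 emitted=1 chunks_done=1
Byte 6 = '7': mode=SIZE remaining=0 emitted=1 chunks_done=1
Byte 7 = 0x0D: mode=SIZE_CR remaining=0 emitted=1 chunks_done=1
Byte 8 = 0x0A: mode=DATA remaining=7 emitted=1 chunks_done=1
Byte 9 = '4': mode=DATA remaining=6 emitted=2 chunks_done=1
Byte 10 = 'v': mode=DATA remaining=5 emitted=3 chunks_done=1
Byte 11 = 'r': mode=DATA remaining=4 emitted=4 chunks_done=1
Byte 12 = 'm': mode=DATA remaining=3 emitted=5 chunks_done=1

Answer: DATA 3 5 1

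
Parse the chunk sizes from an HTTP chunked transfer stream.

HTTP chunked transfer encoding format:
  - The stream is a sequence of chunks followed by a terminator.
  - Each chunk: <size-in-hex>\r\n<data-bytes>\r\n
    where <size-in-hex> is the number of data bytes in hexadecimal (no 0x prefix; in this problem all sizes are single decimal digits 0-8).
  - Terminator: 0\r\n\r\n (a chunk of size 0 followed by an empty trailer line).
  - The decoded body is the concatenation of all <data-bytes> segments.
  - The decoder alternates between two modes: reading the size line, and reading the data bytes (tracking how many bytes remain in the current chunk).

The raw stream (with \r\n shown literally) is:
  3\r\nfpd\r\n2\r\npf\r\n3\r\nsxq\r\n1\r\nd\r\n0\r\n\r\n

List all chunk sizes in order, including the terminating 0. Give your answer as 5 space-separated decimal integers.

Answer: 3 2 3 1 0

Derivation:
Chunk 1: stream[0..1]='3' size=0x3=3, data at stream[3..6]='fpd' -> body[0..3], body so far='fpd'
Chunk 2: stream[8..9]='2' size=0x2=2, data at stream[11..13]='pf' -> body[3..5], body so far='fpdpf'
Chunk 3: stream[15..16]='3' size=0x3=3, data at stream[18..21]='sxq' -> body[5..8], body so far='fpdpfsxq'
Chunk 4: stream[23..24]='1' size=0x1=1, data at stream[26..27]='d' -> body[8..9], body so far='fpdpfsxqd'
Chunk 5: stream[29..30]='0' size=0 (terminator). Final body='fpdpfsxqd' (9 bytes)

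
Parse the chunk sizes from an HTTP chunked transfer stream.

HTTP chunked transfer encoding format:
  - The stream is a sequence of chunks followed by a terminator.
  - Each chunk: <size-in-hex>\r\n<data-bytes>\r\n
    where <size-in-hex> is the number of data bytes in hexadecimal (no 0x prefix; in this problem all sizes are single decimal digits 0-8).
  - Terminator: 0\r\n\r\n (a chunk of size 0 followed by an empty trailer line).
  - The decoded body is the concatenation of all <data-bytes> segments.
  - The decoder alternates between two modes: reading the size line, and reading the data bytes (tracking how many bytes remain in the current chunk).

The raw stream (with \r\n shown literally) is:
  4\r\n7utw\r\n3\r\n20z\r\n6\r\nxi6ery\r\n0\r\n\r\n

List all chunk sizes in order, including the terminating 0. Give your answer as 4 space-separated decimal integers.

Chunk 1: stream[0..1]='4' size=0x4=4, data at stream[3..7]='7utw' -> body[0..4], body so far='7utw'
Chunk 2: stream[9..10]='3' size=0x3=3, data at stream[12..15]='20z' -> body[4..7], body so far='7utw20z'
Chunk 3: stream[17..18]='6' size=0x6=6, data at stream[20..26]='xi6ery' -> body[7..13], body so far='7utw20zxi6ery'
Chunk 4: stream[28..29]='0' size=0 (terminator). Final body='7utw20zxi6ery' (13 bytes)

Answer: 4 3 6 0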